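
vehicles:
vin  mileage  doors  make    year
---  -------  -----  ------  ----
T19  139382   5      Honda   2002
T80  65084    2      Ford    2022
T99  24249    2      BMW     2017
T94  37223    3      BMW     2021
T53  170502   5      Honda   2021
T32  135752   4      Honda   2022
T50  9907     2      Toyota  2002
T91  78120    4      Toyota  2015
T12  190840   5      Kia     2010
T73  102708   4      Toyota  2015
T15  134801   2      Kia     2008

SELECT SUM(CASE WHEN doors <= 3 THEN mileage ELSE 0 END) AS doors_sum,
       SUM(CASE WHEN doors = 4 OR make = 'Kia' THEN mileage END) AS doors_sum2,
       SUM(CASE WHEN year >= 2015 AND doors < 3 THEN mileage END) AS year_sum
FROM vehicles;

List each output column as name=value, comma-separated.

doors_sum=271264, doors_sum2=642221, year_sum=89333

[doors_sum: doors <= 3]
vin=T19: ✗
vin=T80: ✓ → 65084
vin=T99: ✓ → 24249
vin=T94: ✓ → 37223
vin=T53: ✗
vin=T32: ✗
vin=T50: ✓ → 9907
vin=T91: ✗
vin=T12: ✗
vin=T73: ✗
vin=T15: ✓ → 134801
doors_sum = 65084 + 24249 + 37223 + 9907 + 134801 = 271264
—
[doors_sum2: doors = 4 OR make = 'Kia']
vin=T19: ✗
vin=T80: ✗
vin=T99: ✗
vin=T94: ✗
vin=T53: ✗
vin=T32: ✓ → 135752
vin=T50: ✗
vin=T91: ✓ → 78120
vin=T12: ✓ → 190840
vin=T73: ✓ → 102708
vin=T15: ✓ → 134801
doors_sum2 = 135752 + 78120 + 190840 + 102708 + 134801 = 642221
—
[year_sum: year >= 2015 AND doors < 3]
vin=T19: ✗
vin=T80: ✓ → 65084
vin=T99: ✓ → 24249
vin=T94: ✗
vin=T53: ✗
vin=T32: ✗
vin=T50: ✗
vin=T91: ✗
vin=T12: ✗
vin=T73: ✗
vin=T15: ✗
year_sum = 65084 + 24249 = 89333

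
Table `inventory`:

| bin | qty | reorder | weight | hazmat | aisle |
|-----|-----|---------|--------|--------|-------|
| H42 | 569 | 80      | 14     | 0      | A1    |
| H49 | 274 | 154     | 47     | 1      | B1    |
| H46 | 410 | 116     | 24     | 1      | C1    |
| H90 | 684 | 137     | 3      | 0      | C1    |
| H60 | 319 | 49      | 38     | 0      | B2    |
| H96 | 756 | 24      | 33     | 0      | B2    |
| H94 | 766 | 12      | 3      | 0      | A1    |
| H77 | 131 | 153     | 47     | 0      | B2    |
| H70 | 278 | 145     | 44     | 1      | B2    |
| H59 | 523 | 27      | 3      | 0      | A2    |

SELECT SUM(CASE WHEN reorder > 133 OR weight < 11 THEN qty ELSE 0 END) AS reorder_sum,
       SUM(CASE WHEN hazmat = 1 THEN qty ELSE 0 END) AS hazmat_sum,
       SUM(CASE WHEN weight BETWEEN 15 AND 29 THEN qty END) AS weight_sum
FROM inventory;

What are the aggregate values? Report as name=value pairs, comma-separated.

reorder_sum=2656, hazmat_sum=962, weight_sum=410

[reorder_sum: reorder > 133 OR weight < 11]
bin=H42: ✗
bin=H49: ✓ → 274
bin=H46: ✗
bin=H90: ✓ → 684
bin=H60: ✗
bin=H96: ✗
bin=H94: ✓ → 766
bin=H77: ✓ → 131
bin=H70: ✓ → 278
bin=H59: ✓ → 523
reorder_sum = 274 + 684 + 766 + 131 + 278 + 523 = 2656
—
[hazmat_sum: hazmat = 1]
bin=H42: ✗
bin=H49: ✓ → 274
bin=H46: ✓ → 410
bin=H90: ✗
bin=H60: ✗
bin=H96: ✗
bin=H94: ✗
bin=H77: ✗
bin=H70: ✓ → 278
bin=H59: ✗
hazmat_sum = 274 + 410 + 278 = 962
—
[weight_sum: weight BETWEEN 15 AND 29]
bin=H42: ✗
bin=H49: ✗
bin=H46: ✓ → 410
bin=H90: ✗
bin=H60: ✗
bin=H96: ✗
bin=H94: ✗
bin=H77: ✗
bin=H70: ✗
bin=H59: ✗
weight_sum = 410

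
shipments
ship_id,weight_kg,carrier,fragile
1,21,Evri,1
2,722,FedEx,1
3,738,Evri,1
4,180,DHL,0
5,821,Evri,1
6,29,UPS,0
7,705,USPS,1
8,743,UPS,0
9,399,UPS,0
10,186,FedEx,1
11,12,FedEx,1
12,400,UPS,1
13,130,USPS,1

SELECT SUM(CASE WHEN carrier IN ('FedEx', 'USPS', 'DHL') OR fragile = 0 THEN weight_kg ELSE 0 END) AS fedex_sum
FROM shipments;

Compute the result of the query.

3106

ship_id=1: ✗
ship_id=2: ✓ → 722
ship_id=3: ✗
ship_id=4: ✓ → 180
ship_id=5: ✗
ship_id=6: ✓ → 29
ship_id=7: ✓ → 705
ship_id=8: ✓ → 743
ship_id=9: ✓ → 399
ship_id=10: ✓ → 186
ship_id=11: ✓ → 12
ship_id=12: ✗
ship_id=13: ✓ → 130
fedex_sum = 722 + 180 + 29 + 705 + 743 + 399 + 186 + 12 + 130 = 3106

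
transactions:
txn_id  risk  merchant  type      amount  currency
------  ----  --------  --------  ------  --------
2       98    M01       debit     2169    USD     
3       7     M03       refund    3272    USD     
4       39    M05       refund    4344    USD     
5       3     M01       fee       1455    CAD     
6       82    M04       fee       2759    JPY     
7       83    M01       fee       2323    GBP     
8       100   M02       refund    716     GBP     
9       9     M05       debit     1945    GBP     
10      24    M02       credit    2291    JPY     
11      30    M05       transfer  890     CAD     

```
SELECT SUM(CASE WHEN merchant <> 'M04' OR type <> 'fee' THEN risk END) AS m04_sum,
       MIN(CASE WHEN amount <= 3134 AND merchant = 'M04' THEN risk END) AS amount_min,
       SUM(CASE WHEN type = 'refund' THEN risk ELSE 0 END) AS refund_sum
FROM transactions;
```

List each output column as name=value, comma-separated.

m04_sum=393, amount_min=82, refund_sum=146

[m04_sum: merchant <> 'M04' OR type <> 'fee']
txn_id=2: ✓ → 98
txn_id=3: ✓ → 7
txn_id=4: ✓ → 39
txn_id=5: ✓ → 3
txn_id=6: ✗
txn_id=7: ✓ → 83
txn_id=8: ✓ → 100
txn_id=9: ✓ → 9
txn_id=10: ✓ → 24
txn_id=11: ✓ → 30
m04_sum = 98 + 7 + 39 + 3 + 83 + 100 + 9 + 24 + 30 = 393
—
[amount_min: amount <= 3134 AND merchant = 'M04']
txn_id=2: ✗
txn_id=3: ✗
txn_id=4: ✗
txn_id=5: ✗
txn_id=6: ✓ → 82
txn_id=7: ✗
txn_id=8: ✗
txn_id=9: ✗
txn_id=10: ✗
txn_id=11: ✗
amount_min = MIN(82) = 82
—
[refund_sum: type = 'refund']
txn_id=2: ✗
txn_id=3: ✓ → 7
txn_id=4: ✓ → 39
txn_id=5: ✗
txn_id=6: ✗
txn_id=7: ✗
txn_id=8: ✓ → 100
txn_id=9: ✗
txn_id=10: ✗
txn_id=11: ✗
refund_sum = 7 + 39 + 100 = 146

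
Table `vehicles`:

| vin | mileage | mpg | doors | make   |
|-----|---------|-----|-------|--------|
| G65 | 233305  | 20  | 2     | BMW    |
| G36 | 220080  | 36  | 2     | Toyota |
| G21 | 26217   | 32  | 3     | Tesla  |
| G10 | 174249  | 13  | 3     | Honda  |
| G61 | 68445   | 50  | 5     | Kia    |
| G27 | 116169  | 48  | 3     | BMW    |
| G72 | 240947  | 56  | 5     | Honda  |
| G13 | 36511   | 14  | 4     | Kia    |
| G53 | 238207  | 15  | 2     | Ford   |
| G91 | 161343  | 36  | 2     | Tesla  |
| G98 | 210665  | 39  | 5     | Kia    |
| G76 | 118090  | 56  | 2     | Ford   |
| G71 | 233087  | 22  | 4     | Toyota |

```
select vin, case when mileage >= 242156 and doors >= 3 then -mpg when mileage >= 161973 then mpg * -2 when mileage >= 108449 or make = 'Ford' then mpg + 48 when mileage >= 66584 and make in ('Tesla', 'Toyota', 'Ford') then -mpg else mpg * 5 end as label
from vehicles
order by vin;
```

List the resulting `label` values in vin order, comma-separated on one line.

-26, 70, 160, 96, -72, -30, 250, -40, -44, -112, 104, 84, -78

vin=G10: mileage >= 161973 → -26
vin=G13: ELSE → 70
vin=G21: ELSE → 160
vin=G27: mileage >= 108449 or make = 'Ford' → 96
vin=G36: mileage >= 161973 → -72
vin=G53: mileage >= 161973 → -30
vin=G61: ELSE → 250
vin=G65: mileage >= 161973 → -40
vin=G71: mileage >= 161973 → -44
vin=G72: mileage >= 161973 → -112
vin=G76: mileage >= 108449 or make = 'Ford' → 104
vin=G91: mileage >= 108449 or make = 'Ford' → 84
vin=G98: mileage >= 161973 → -78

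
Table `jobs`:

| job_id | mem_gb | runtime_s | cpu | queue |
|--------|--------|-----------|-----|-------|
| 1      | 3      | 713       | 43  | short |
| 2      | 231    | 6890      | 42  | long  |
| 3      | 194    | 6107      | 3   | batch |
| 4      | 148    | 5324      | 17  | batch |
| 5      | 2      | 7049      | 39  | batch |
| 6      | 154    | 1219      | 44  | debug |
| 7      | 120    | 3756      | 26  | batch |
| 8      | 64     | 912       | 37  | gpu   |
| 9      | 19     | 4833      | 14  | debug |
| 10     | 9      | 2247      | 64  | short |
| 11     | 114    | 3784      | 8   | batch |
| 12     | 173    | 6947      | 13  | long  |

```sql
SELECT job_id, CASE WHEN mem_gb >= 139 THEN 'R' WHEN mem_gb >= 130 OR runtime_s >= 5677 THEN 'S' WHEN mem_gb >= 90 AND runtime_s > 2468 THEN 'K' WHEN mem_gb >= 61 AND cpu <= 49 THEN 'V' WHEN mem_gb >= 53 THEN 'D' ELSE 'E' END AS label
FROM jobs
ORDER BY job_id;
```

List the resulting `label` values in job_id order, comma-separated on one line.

E, R, R, R, S, R, K, V, E, E, K, R

job_id=1: ELSE → E
job_id=2: mem_gb >= 139 → R
job_id=3: mem_gb >= 139 → R
job_id=4: mem_gb >= 139 → R
job_id=5: mem_gb >= 130 OR runtime_s >= 5677 → S
job_id=6: mem_gb >= 139 → R
job_id=7: mem_gb >= 90 AND runtime_s > 2468 → K
job_id=8: mem_gb >= 61 AND cpu <= 49 → V
job_id=9: ELSE → E
job_id=10: ELSE → E
job_id=11: mem_gb >= 90 AND runtime_s > 2468 → K
job_id=12: mem_gb >= 139 → R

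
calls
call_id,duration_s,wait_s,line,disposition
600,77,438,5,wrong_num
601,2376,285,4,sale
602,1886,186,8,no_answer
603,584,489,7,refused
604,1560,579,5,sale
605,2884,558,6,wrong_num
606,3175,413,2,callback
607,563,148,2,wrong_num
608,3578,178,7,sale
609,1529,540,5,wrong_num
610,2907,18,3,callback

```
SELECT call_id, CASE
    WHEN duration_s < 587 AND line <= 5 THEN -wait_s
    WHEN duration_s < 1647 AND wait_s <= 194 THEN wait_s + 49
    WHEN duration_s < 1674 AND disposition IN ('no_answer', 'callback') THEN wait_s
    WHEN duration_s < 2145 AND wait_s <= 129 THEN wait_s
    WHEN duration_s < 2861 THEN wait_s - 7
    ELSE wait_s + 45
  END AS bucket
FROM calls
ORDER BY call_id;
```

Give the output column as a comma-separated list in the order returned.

call_id=600: duration_s < 587 AND line <= 5 → -438
call_id=601: duration_s < 2861 → 278
call_id=602: duration_s < 2861 → 179
call_id=603: duration_s < 2861 → 482
call_id=604: duration_s < 2861 → 572
call_id=605: ELSE → 603
call_id=606: ELSE → 458
call_id=607: duration_s < 587 AND line <= 5 → -148
call_id=608: ELSE → 223
call_id=609: duration_s < 2861 → 533
call_id=610: ELSE → 63

-438, 278, 179, 482, 572, 603, 458, -148, 223, 533, 63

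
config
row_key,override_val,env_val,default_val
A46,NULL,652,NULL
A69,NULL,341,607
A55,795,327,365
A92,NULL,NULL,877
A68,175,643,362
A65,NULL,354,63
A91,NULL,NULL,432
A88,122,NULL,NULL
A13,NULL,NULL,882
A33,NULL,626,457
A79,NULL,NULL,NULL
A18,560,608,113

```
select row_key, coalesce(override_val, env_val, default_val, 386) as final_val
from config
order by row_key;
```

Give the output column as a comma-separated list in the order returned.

row_key=A13: override_val=NULL, env_val=NULL, default_val=882 → 882
row_key=A18: override_val=560 → 560
row_key=A33: override_val=NULL, env_val=626 → 626
row_key=A46: override_val=NULL, env_val=652 → 652
row_key=A55: override_val=795 → 795
row_key=A65: override_val=NULL, env_val=354 → 354
row_key=A68: override_val=175 → 175
row_key=A69: override_val=NULL, env_val=341 → 341
row_key=A79: override_val=NULL, env_val=NULL, default_val=NULL, → literal 386 → 386
row_key=A88: override_val=122 → 122
row_key=A91: override_val=NULL, env_val=NULL, default_val=432 → 432
row_key=A92: override_val=NULL, env_val=NULL, default_val=877 → 877

882, 560, 626, 652, 795, 354, 175, 341, 386, 122, 432, 877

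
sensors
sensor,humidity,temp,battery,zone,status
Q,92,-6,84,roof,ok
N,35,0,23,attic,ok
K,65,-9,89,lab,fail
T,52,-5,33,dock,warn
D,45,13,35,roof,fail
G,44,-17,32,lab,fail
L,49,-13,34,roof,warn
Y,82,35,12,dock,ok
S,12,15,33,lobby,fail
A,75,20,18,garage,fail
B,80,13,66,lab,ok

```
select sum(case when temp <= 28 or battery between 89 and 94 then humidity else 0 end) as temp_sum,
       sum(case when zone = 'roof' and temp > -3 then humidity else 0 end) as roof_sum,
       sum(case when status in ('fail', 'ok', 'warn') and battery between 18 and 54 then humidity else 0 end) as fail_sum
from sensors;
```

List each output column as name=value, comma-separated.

temp_sum=549, roof_sum=45, fail_sum=312

[temp_sum: temp <= 28 or battery between 89 and 94]
sensor=Q: ✓ → 92
sensor=N: ✓ → 35
sensor=K: ✓ → 65
sensor=T: ✓ → 52
sensor=D: ✓ → 45
sensor=G: ✓ → 44
sensor=L: ✓ → 49
sensor=Y: ✗
sensor=S: ✓ → 12
sensor=A: ✓ → 75
sensor=B: ✓ → 80
temp_sum = 92 + 35 + 65 + 52 + 45 + 44 + 49 + 12 + 75 + 80 = 549
—
[roof_sum: zone = 'roof' and temp > -3]
sensor=Q: ✗
sensor=N: ✗
sensor=K: ✗
sensor=T: ✗
sensor=D: ✓ → 45
sensor=G: ✗
sensor=L: ✗
sensor=Y: ✗
sensor=S: ✗
sensor=A: ✗
sensor=B: ✗
roof_sum = 45
—
[fail_sum: status in ('fail', 'ok', 'warn') and battery between 18 and 54]
sensor=Q: ✗
sensor=N: ✓ → 35
sensor=K: ✗
sensor=T: ✓ → 52
sensor=D: ✓ → 45
sensor=G: ✓ → 44
sensor=L: ✓ → 49
sensor=Y: ✗
sensor=S: ✓ → 12
sensor=A: ✓ → 75
sensor=B: ✗
fail_sum = 35 + 52 + 45 + 44 + 49 + 12 + 75 = 312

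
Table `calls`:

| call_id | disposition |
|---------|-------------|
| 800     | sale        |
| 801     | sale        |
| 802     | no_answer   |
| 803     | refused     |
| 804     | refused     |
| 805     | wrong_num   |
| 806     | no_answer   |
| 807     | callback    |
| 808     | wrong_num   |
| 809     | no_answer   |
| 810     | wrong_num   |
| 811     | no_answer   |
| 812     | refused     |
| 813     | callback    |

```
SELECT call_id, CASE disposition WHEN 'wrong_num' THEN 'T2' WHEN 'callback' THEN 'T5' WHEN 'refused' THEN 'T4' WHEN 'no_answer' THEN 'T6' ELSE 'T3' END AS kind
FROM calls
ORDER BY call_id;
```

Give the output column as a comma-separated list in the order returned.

call_id=800: ELSE → T3
call_id=801: ELSE → T3
call_id=802: disposition='no_answer' → T6
call_id=803: disposition='refused' → T4
call_id=804: disposition='refused' → T4
call_id=805: disposition='wrong_num' → T2
call_id=806: disposition='no_answer' → T6
call_id=807: disposition='callback' → T5
call_id=808: disposition='wrong_num' → T2
call_id=809: disposition='no_answer' → T6
call_id=810: disposition='wrong_num' → T2
call_id=811: disposition='no_answer' → T6
call_id=812: disposition='refused' → T4
call_id=813: disposition='callback' → T5

T3, T3, T6, T4, T4, T2, T6, T5, T2, T6, T2, T6, T4, T5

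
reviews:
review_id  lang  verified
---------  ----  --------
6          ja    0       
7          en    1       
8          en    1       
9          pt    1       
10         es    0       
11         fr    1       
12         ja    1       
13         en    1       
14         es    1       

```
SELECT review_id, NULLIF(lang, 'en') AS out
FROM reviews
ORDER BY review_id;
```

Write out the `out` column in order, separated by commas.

ja, NULL, NULL, pt, es, fr, ja, NULL, es

review_id=6: lang=ja vs en: differ → ja
review_id=7: lang=en vs en: equal → NULL
review_id=8: lang=en vs en: equal → NULL
review_id=9: lang=pt vs en: differ → pt
review_id=10: lang=es vs en: differ → es
review_id=11: lang=fr vs en: differ → fr
review_id=12: lang=ja vs en: differ → ja
review_id=13: lang=en vs en: equal → NULL
review_id=14: lang=es vs en: differ → es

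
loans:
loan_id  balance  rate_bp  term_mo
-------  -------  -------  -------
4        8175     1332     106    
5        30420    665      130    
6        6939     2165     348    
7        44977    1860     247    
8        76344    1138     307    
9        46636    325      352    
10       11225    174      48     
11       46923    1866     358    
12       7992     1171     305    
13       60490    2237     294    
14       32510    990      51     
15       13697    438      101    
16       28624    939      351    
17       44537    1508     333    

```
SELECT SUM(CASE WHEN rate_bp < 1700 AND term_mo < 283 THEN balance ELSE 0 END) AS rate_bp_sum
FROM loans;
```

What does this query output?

loan_id=4: ✓ → 8175
loan_id=5: ✓ → 30420
loan_id=6: ✗
loan_id=7: ✗
loan_id=8: ✗
loan_id=9: ✗
loan_id=10: ✓ → 11225
loan_id=11: ✗
loan_id=12: ✗
loan_id=13: ✗
loan_id=14: ✓ → 32510
loan_id=15: ✓ → 13697
loan_id=16: ✗
loan_id=17: ✗
rate_bp_sum = 8175 + 30420 + 11225 + 32510 + 13697 = 96027

96027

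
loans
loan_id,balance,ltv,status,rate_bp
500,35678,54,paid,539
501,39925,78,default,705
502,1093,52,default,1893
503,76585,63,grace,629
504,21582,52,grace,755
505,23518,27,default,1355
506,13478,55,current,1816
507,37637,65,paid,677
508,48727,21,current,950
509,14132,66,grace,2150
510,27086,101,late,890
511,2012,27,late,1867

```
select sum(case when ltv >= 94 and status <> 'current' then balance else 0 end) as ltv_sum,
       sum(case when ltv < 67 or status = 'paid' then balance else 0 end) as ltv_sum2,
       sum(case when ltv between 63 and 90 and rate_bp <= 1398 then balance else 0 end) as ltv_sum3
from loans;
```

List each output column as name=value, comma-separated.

[ltv_sum: ltv >= 94 and status <> 'current']
loan_id=500: ✗
loan_id=501: ✗
loan_id=502: ✗
loan_id=503: ✗
loan_id=504: ✗
loan_id=505: ✗
loan_id=506: ✗
loan_id=507: ✗
loan_id=508: ✗
loan_id=509: ✗
loan_id=510: ✓ → 27086
loan_id=511: ✗
ltv_sum = 27086
—
[ltv_sum2: ltv < 67 or status = 'paid']
loan_id=500: ✓ → 35678
loan_id=501: ✗
loan_id=502: ✓ → 1093
loan_id=503: ✓ → 76585
loan_id=504: ✓ → 21582
loan_id=505: ✓ → 23518
loan_id=506: ✓ → 13478
loan_id=507: ✓ → 37637
loan_id=508: ✓ → 48727
loan_id=509: ✓ → 14132
loan_id=510: ✗
loan_id=511: ✓ → 2012
ltv_sum2 = 35678 + 1093 + 76585 + 21582 + 23518 + 13478 + 37637 + 48727 + 14132 + 2012 = 274442
—
[ltv_sum3: ltv between 63 and 90 and rate_bp <= 1398]
loan_id=500: ✗
loan_id=501: ✓ → 39925
loan_id=502: ✗
loan_id=503: ✓ → 76585
loan_id=504: ✗
loan_id=505: ✗
loan_id=506: ✗
loan_id=507: ✓ → 37637
loan_id=508: ✗
loan_id=509: ✗
loan_id=510: ✗
loan_id=511: ✗
ltv_sum3 = 39925 + 76585 + 37637 = 154147

ltv_sum=27086, ltv_sum2=274442, ltv_sum3=154147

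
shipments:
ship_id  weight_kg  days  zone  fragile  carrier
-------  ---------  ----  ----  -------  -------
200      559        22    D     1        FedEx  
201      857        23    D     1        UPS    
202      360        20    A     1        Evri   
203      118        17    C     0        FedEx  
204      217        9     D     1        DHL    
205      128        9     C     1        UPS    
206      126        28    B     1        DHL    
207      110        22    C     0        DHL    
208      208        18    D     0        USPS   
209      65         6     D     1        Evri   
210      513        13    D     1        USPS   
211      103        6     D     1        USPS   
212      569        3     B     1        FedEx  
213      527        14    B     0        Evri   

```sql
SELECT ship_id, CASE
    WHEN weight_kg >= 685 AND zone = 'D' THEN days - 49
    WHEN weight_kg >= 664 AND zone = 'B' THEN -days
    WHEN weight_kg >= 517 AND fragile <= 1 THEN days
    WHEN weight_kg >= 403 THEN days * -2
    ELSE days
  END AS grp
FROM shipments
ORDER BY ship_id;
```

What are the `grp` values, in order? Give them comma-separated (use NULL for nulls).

22, -26, 20, 17, 9, 9, 28, 22, 18, 6, -26, 6, 3, 14

ship_id=200: weight_kg >= 517 AND fragile <= 1 → 22
ship_id=201: weight_kg >= 685 AND zone = 'D' → -26
ship_id=202: ELSE → 20
ship_id=203: ELSE → 17
ship_id=204: ELSE → 9
ship_id=205: ELSE → 9
ship_id=206: ELSE → 28
ship_id=207: ELSE → 22
ship_id=208: ELSE → 18
ship_id=209: ELSE → 6
ship_id=210: weight_kg >= 403 → -26
ship_id=211: ELSE → 6
ship_id=212: weight_kg >= 517 AND fragile <= 1 → 3
ship_id=213: weight_kg >= 517 AND fragile <= 1 → 14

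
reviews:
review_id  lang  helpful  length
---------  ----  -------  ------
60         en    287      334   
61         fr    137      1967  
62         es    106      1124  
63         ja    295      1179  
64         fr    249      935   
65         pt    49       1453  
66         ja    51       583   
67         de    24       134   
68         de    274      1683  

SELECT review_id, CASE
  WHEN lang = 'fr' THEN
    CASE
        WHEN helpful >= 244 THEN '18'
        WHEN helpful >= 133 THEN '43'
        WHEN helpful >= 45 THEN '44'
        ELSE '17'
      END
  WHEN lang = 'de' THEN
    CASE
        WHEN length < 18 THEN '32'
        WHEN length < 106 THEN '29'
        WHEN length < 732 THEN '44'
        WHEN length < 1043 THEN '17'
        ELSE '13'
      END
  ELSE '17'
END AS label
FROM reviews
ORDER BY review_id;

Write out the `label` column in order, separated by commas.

17, 43, 17, 17, 18, 17, 17, 44, 13

review_id=60: lang='en' → outer ELSE → 17
review_id=61: lang='fr' → inner[helpful >= 133] → 43
review_id=62: lang='es' → outer ELSE → 17
review_id=63: lang='ja' → outer ELSE → 17
review_id=64: lang='fr' → inner[helpful >= 244] → 18
review_id=65: lang='pt' → outer ELSE → 17
review_id=66: lang='ja' → outer ELSE → 17
review_id=67: lang='de' → inner[length < 732] → 44
review_id=68: lang='de' → inner[ELSE] → 13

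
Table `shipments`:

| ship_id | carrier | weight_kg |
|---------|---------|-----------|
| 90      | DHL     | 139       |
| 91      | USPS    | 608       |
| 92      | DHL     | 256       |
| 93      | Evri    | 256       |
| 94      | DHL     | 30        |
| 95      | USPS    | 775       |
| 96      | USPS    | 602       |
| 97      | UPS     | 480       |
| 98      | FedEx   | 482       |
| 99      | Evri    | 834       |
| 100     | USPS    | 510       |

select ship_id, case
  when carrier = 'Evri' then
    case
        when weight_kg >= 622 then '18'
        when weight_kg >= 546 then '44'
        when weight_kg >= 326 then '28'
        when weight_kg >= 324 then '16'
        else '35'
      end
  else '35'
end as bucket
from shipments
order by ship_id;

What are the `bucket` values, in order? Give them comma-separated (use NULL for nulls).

ship_id=90: carrier='DHL' → outer ELSE → 35
ship_id=91: carrier='USPS' → outer ELSE → 35
ship_id=92: carrier='DHL' → outer ELSE → 35
ship_id=93: carrier='Evri' → inner[ELSE] → 35
ship_id=94: carrier='DHL' → outer ELSE → 35
ship_id=95: carrier='USPS' → outer ELSE → 35
ship_id=96: carrier='USPS' → outer ELSE → 35
ship_id=97: carrier='UPS' → outer ELSE → 35
ship_id=98: carrier='FedEx' → outer ELSE → 35
ship_id=99: carrier='Evri' → inner[weight_kg >= 622] → 18
ship_id=100: carrier='USPS' → outer ELSE → 35

35, 35, 35, 35, 35, 35, 35, 35, 35, 18, 35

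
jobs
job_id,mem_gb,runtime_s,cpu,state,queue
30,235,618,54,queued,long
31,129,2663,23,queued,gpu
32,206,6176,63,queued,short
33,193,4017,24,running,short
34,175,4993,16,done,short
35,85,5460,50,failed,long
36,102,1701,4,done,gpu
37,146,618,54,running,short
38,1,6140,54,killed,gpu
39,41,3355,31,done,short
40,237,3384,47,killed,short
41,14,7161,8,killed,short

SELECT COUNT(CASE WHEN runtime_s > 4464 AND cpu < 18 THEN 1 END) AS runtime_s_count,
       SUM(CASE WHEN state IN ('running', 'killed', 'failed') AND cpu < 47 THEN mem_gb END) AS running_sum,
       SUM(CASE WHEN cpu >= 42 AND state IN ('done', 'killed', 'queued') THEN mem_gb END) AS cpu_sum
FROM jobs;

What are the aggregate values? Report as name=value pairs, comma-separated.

[runtime_s_count: runtime_s > 4464 AND cpu < 18]
job_id=30: ✗
job_id=31: ✗
job_id=32: ✗
job_id=33: ✗
job_id=34: ✓ → 1
job_id=35: ✗
job_id=36: ✗
job_id=37: ✗
job_id=38: ✗
job_id=39: ✗
job_id=40: ✗
job_id=41: ✓ → 1
runtime_s_count = COUNT(1, 1) = 2
—
[running_sum: state IN ('running', 'killed', 'failed') AND cpu < 47]
job_id=30: ✗
job_id=31: ✗
job_id=32: ✗
job_id=33: ✓ → 193
job_id=34: ✗
job_id=35: ✗
job_id=36: ✗
job_id=37: ✗
job_id=38: ✗
job_id=39: ✗
job_id=40: ✗
job_id=41: ✓ → 14
running_sum = 193 + 14 = 207
—
[cpu_sum: cpu >= 42 AND state IN ('done', 'killed', 'queued')]
job_id=30: ✓ → 235
job_id=31: ✗
job_id=32: ✓ → 206
job_id=33: ✗
job_id=34: ✗
job_id=35: ✗
job_id=36: ✗
job_id=37: ✗
job_id=38: ✓ → 1
job_id=39: ✗
job_id=40: ✓ → 237
job_id=41: ✗
cpu_sum = 235 + 206 + 1 + 237 = 679

runtime_s_count=2, running_sum=207, cpu_sum=679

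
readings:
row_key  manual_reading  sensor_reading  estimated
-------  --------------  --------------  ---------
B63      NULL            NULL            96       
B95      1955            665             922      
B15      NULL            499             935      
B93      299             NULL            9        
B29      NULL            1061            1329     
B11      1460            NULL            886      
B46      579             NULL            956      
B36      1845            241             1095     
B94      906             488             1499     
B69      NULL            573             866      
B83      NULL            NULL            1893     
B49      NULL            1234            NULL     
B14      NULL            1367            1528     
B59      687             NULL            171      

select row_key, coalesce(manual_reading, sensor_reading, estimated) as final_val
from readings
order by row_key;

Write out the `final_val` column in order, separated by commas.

row_key=B11: manual_reading=1460 → 1460
row_key=B14: manual_reading=NULL, sensor_reading=1367 → 1367
row_key=B15: manual_reading=NULL, sensor_reading=499 → 499
row_key=B29: manual_reading=NULL, sensor_reading=1061 → 1061
row_key=B36: manual_reading=1845 → 1845
row_key=B46: manual_reading=579 → 579
row_key=B49: manual_reading=NULL, sensor_reading=1234 → 1234
row_key=B59: manual_reading=687 → 687
row_key=B63: manual_reading=NULL, sensor_reading=NULL, estimated=96 → 96
row_key=B69: manual_reading=NULL, sensor_reading=573 → 573
row_key=B83: manual_reading=NULL, sensor_reading=NULL, estimated=1893 → 1893
row_key=B93: manual_reading=299 → 299
row_key=B94: manual_reading=906 → 906
row_key=B95: manual_reading=1955 → 1955

1460, 1367, 499, 1061, 1845, 579, 1234, 687, 96, 573, 1893, 299, 906, 1955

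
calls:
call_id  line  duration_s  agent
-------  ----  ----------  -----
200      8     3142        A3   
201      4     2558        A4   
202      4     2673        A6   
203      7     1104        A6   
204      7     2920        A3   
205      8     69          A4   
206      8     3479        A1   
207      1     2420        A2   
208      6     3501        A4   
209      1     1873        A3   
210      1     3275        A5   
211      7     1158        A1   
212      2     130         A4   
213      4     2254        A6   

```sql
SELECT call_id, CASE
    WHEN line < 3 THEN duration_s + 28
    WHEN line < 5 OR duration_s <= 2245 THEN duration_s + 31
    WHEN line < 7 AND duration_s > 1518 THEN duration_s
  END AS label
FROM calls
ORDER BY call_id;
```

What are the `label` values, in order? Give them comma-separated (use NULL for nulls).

call_id=200: (no match → NULL) → NULL
call_id=201: line < 5 OR duration_s <= 2245 → 2589
call_id=202: line < 5 OR duration_s <= 2245 → 2704
call_id=203: line < 5 OR duration_s <= 2245 → 1135
call_id=204: (no match → NULL) → NULL
call_id=205: line < 5 OR duration_s <= 2245 → 100
call_id=206: (no match → NULL) → NULL
call_id=207: line < 3 → 2448
call_id=208: line < 7 AND duration_s > 1518 → 3501
call_id=209: line < 3 → 1901
call_id=210: line < 3 → 3303
call_id=211: line < 5 OR duration_s <= 2245 → 1189
call_id=212: line < 3 → 158
call_id=213: line < 5 OR duration_s <= 2245 → 2285

NULL, 2589, 2704, 1135, NULL, 100, NULL, 2448, 3501, 1901, 3303, 1189, 158, 2285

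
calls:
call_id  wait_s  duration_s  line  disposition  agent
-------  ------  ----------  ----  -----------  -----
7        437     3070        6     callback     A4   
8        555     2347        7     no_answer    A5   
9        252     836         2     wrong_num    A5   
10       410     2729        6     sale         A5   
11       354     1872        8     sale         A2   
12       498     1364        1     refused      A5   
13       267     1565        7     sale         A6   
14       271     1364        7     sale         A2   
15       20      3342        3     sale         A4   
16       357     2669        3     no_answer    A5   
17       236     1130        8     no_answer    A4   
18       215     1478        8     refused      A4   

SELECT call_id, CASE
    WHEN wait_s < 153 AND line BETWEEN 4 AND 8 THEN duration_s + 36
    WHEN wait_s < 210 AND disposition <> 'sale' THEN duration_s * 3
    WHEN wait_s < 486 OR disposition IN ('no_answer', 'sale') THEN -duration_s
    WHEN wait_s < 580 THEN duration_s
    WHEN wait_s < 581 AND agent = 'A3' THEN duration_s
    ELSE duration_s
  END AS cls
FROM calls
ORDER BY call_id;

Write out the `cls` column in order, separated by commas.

call_id=7: wait_s < 486 OR disposition IN ('no_answer', 'sale') → -3070
call_id=8: wait_s < 486 OR disposition IN ('no_answer', 'sale') → -2347
call_id=9: wait_s < 486 OR disposition IN ('no_answer', 'sale') → -836
call_id=10: wait_s < 486 OR disposition IN ('no_answer', 'sale') → -2729
call_id=11: wait_s < 486 OR disposition IN ('no_answer', 'sale') → -1872
call_id=12: wait_s < 580 → 1364
call_id=13: wait_s < 486 OR disposition IN ('no_answer', 'sale') → -1565
call_id=14: wait_s < 486 OR disposition IN ('no_answer', 'sale') → -1364
call_id=15: wait_s < 486 OR disposition IN ('no_answer', 'sale') → -3342
call_id=16: wait_s < 486 OR disposition IN ('no_answer', 'sale') → -2669
call_id=17: wait_s < 486 OR disposition IN ('no_answer', 'sale') → -1130
call_id=18: wait_s < 486 OR disposition IN ('no_answer', 'sale') → -1478

-3070, -2347, -836, -2729, -1872, 1364, -1565, -1364, -3342, -2669, -1130, -1478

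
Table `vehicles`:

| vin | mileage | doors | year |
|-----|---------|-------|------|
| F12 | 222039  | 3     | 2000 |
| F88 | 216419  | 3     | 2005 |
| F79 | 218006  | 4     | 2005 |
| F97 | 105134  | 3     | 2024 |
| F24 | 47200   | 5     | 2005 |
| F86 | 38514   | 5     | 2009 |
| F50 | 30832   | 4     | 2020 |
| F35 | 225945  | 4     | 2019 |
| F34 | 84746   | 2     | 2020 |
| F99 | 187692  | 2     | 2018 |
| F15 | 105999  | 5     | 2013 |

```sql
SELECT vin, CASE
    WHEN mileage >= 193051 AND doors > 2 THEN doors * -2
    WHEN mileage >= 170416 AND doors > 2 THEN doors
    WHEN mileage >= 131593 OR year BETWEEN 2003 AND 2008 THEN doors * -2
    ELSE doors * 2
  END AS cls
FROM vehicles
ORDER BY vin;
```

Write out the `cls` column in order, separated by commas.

vin=F12: mileage >= 193051 AND doors > 2 → -6
vin=F15: ELSE → 10
vin=F24: mileage >= 131593 OR year BETWEEN 2003 AND 2008 → -10
vin=F34: ELSE → 4
vin=F35: mileage >= 193051 AND doors > 2 → -8
vin=F50: ELSE → 8
vin=F79: mileage >= 193051 AND doors > 2 → -8
vin=F86: ELSE → 10
vin=F88: mileage >= 193051 AND doors > 2 → -6
vin=F97: ELSE → 6
vin=F99: mileage >= 131593 OR year BETWEEN 2003 AND 2008 → -4

-6, 10, -10, 4, -8, 8, -8, 10, -6, 6, -4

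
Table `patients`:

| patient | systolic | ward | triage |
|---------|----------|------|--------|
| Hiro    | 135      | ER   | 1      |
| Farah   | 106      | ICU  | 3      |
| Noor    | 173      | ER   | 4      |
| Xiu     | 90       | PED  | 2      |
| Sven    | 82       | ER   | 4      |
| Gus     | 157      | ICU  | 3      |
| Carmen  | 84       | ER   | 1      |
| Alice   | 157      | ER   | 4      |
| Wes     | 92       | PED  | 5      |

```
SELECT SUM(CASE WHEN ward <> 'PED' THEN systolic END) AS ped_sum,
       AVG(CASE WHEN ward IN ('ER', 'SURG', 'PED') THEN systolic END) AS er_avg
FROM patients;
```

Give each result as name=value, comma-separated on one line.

[ped_sum: ward <> 'PED']
patient=Hiro: ✓ → 135
patient=Farah: ✓ → 106
patient=Noor: ✓ → 173
patient=Xiu: ✗
patient=Sven: ✓ → 82
patient=Gus: ✓ → 157
patient=Carmen: ✓ → 84
patient=Alice: ✓ → 157
patient=Wes: ✗
ped_sum = 135 + 106 + 173 + 82 + 157 + 84 + 157 = 894
—
[er_avg: ward IN ('ER', 'SURG', 'PED')]
patient=Hiro: ✓ → 135
patient=Farah: ✗
patient=Noor: ✓ → 173
patient=Xiu: ✓ → 90
patient=Sven: ✓ → 82
patient=Gus: ✗
patient=Carmen: ✓ → 84
patient=Alice: ✓ → 157
patient=Wes: ✓ → 92
er_avg = (135 + 173 + 90 + 82 + 84 + 157 + 92) / 7 = 116.1428571429

ped_sum=894, er_avg=116.1428571429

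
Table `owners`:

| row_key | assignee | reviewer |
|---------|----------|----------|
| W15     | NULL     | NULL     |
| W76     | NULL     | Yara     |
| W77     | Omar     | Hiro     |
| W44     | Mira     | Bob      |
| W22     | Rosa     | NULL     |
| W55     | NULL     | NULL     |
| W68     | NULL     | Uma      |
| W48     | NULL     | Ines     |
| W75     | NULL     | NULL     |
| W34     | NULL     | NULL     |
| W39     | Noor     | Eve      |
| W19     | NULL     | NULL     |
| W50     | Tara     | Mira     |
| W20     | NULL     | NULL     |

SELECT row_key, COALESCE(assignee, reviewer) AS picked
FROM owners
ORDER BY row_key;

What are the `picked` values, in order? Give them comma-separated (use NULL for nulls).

row_key=W15: assignee=NULL, reviewer=NULL (all NULL) → NULL
row_key=W19: assignee=NULL, reviewer=NULL (all NULL) → NULL
row_key=W20: assignee=NULL, reviewer=NULL (all NULL) → NULL
row_key=W22: assignee=Rosa → Rosa
row_key=W34: assignee=NULL, reviewer=NULL (all NULL) → NULL
row_key=W39: assignee=Noor → Noor
row_key=W44: assignee=Mira → Mira
row_key=W48: assignee=NULL, reviewer=Ines → Ines
row_key=W50: assignee=Tara → Tara
row_key=W55: assignee=NULL, reviewer=NULL (all NULL) → NULL
row_key=W68: assignee=NULL, reviewer=Uma → Uma
row_key=W75: assignee=NULL, reviewer=NULL (all NULL) → NULL
row_key=W76: assignee=NULL, reviewer=Yara → Yara
row_key=W77: assignee=Omar → Omar

NULL, NULL, NULL, Rosa, NULL, Noor, Mira, Ines, Tara, NULL, Uma, NULL, Yara, Omar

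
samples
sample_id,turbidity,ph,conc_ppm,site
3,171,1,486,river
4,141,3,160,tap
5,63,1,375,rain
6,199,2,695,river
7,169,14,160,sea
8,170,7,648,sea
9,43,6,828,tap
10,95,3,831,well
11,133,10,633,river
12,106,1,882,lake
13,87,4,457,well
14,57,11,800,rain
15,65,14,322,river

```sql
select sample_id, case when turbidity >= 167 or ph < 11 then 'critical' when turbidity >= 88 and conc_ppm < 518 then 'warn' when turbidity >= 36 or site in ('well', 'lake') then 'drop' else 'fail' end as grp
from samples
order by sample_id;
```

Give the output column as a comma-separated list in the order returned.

critical, critical, critical, critical, critical, critical, critical, critical, critical, critical, critical, drop, drop

sample_id=3: turbidity >= 167 or ph < 11 → critical
sample_id=4: turbidity >= 167 or ph < 11 → critical
sample_id=5: turbidity >= 167 or ph < 11 → critical
sample_id=6: turbidity >= 167 or ph < 11 → critical
sample_id=7: turbidity >= 167 or ph < 11 → critical
sample_id=8: turbidity >= 167 or ph < 11 → critical
sample_id=9: turbidity >= 167 or ph < 11 → critical
sample_id=10: turbidity >= 167 or ph < 11 → critical
sample_id=11: turbidity >= 167 or ph < 11 → critical
sample_id=12: turbidity >= 167 or ph < 11 → critical
sample_id=13: turbidity >= 167 or ph < 11 → critical
sample_id=14: turbidity >= 36 or site in ('well', 'lake') → drop
sample_id=15: turbidity >= 36 or site in ('well', 'lake') → drop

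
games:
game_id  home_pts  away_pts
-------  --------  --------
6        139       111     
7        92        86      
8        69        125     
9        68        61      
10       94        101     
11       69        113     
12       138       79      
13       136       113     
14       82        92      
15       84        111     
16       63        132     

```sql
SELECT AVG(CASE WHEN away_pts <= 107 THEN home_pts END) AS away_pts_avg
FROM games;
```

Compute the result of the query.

94.8

game_id=6: ✗
game_id=7: ✓ → 92
game_id=8: ✗
game_id=9: ✓ → 68
game_id=10: ✓ → 94
game_id=11: ✗
game_id=12: ✓ → 138
game_id=13: ✗
game_id=14: ✓ → 82
game_id=15: ✗
game_id=16: ✗
away_pts_avg = (92 + 68 + 94 + 138 + 82) / 5 = 94.8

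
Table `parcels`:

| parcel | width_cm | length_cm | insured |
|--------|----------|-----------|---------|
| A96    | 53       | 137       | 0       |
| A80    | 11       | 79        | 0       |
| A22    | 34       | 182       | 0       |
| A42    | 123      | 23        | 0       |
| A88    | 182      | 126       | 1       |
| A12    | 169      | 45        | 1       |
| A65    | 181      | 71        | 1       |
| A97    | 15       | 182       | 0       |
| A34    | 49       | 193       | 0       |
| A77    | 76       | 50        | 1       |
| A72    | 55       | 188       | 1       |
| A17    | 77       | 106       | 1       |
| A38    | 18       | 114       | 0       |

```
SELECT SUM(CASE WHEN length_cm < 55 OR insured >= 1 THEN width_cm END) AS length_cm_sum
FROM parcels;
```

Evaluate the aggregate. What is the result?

863

parcel=A96: ✗
parcel=A80: ✗
parcel=A22: ✗
parcel=A42: ✓ → 123
parcel=A88: ✓ → 182
parcel=A12: ✓ → 169
parcel=A65: ✓ → 181
parcel=A97: ✗
parcel=A34: ✗
parcel=A77: ✓ → 76
parcel=A72: ✓ → 55
parcel=A17: ✓ → 77
parcel=A38: ✗
length_cm_sum = 123 + 182 + 169 + 181 + 76 + 55 + 77 = 863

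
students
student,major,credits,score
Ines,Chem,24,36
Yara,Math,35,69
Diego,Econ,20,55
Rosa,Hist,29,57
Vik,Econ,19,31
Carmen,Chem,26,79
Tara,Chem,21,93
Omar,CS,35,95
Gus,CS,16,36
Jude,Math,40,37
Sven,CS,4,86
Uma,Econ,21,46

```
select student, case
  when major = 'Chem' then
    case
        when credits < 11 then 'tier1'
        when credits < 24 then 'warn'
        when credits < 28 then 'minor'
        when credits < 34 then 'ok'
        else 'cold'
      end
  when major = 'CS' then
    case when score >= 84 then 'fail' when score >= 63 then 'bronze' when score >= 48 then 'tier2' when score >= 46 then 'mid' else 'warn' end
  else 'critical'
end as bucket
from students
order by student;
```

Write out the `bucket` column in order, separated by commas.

minor, critical, warn, minor, critical, fail, critical, fail, warn, critical, critical, critical

student=Carmen: major='Chem' → inner[credits < 28] → minor
student=Diego: major='Econ' → outer ELSE → critical
student=Gus: major='CS' → inner[ELSE] → warn
student=Ines: major='Chem' → inner[credits < 28] → minor
student=Jude: major='Math' → outer ELSE → critical
student=Omar: major='CS' → inner[score >= 84] → fail
student=Rosa: major='Hist' → outer ELSE → critical
student=Sven: major='CS' → inner[score >= 84] → fail
student=Tara: major='Chem' → inner[credits < 24] → warn
student=Uma: major='Econ' → outer ELSE → critical
student=Vik: major='Econ' → outer ELSE → critical
student=Yara: major='Math' → outer ELSE → critical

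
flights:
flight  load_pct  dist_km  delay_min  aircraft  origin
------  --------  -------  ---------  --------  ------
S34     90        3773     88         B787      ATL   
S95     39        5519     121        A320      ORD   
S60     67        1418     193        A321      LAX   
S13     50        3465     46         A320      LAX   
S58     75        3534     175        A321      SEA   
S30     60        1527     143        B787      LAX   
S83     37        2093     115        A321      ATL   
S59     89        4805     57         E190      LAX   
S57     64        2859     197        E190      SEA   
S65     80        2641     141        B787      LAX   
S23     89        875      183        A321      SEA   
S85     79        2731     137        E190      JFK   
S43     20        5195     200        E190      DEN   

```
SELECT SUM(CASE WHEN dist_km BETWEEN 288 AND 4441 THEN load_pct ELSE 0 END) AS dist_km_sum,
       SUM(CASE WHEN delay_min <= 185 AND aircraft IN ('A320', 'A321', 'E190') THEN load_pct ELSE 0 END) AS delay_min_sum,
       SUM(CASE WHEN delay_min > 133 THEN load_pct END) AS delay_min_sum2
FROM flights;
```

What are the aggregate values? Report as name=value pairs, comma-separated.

[dist_km_sum: dist_km BETWEEN 288 AND 4441]
flight=S34: ✓ → 90
flight=S95: ✗
flight=S60: ✓ → 67
flight=S13: ✓ → 50
flight=S58: ✓ → 75
flight=S30: ✓ → 60
flight=S83: ✓ → 37
flight=S59: ✗
flight=S57: ✓ → 64
flight=S65: ✓ → 80
flight=S23: ✓ → 89
flight=S85: ✓ → 79
flight=S43: ✗
dist_km_sum = 90 + 67 + 50 + 75 + 60 + 37 + 64 + 80 + 89 + 79 = 691
—
[delay_min_sum: delay_min <= 185 AND aircraft IN ('A320', 'A321', 'E190')]
flight=S34: ✗
flight=S95: ✓ → 39
flight=S60: ✗
flight=S13: ✓ → 50
flight=S58: ✓ → 75
flight=S30: ✗
flight=S83: ✓ → 37
flight=S59: ✓ → 89
flight=S57: ✗
flight=S65: ✗
flight=S23: ✓ → 89
flight=S85: ✓ → 79
flight=S43: ✗
delay_min_sum = 39 + 50 + 75 + 37 + 89 + 89 + 79 = 458
—
[delay_min_sum2: delay_min > 133]
flight=S34: ✗
flight=S95: ✗
flight=S60: ✓ → 67
flight=S13: ✗
flight=S58: ✓ → 75
flight=S30: ✓ → 60
flight=S83: ✗
flight=S59: ✗
flight=S57: ✓ → 64
flight=S65: ✓ → 80
flight=S23: ✓ → 89
flight=S85: ✓ → 79
flight=S43: ✓ → 20
delay_min_sum2 = 67 + 75 + 60 + 64 + 80 + 89 + 79 + 20 = 534

dist_km_sum=691, delay_min_sum=458, delay_min_sum2=534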